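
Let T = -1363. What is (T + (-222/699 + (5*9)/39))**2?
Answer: 17023826488036/9174841 ≈ 1.8555e+6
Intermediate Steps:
(T + (-222/699 + (5*9)/39))**2 = (-1363 + (-222/699 + (5*9)/39))**2 = (-1363 + (-222*1/699 + 45*(1/39)))**2 = (-1363 + (-74/233 + 15/13))**2 = (-1363 + 2533/3029)**2 = (-4125994/3029)**2 = 17023826488036/9174841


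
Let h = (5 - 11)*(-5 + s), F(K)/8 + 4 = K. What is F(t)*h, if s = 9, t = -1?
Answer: 960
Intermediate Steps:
F(K) = -32 + 8*K
h = -24 (h = (5 - 11)*(-5 + 9) = -6*4 = -24)
F(t)*h = (-32 + 8*(-1))*(-24) = (-32 - 8)*(-24) = -40*(-24) = 960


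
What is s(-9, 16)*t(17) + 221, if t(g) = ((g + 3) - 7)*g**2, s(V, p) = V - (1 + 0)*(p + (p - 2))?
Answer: -146302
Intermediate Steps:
s(V, p) = 2 + V - 2*p (s(V, p) = V - (p + (-2 + p)) = V - (-2 + 2*p) = V + (2 - 2*p) = 2 + V - 2*p)
t(g) = g**2*(-4 + g) (t(g) = ((3 + g) - 7)*g**2 = (-4 + g)*g**2 = g**2*(-4 + g))
s(-9, 16)*t(17) + 221 = (2 - 9 - 2*16)*(17**2*(-4 + 17)) + 221 = (2 - 9 - 32)*(289*13) + 221 = -39*3757 + 221 = -146523 + 221 = -146302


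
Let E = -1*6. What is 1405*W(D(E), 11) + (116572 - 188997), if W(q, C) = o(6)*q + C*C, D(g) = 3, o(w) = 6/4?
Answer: 207805/2 ≈ 1.0390e+5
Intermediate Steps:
E = -6
o(w) = 3/2 (o(w) = 6*(¼) = 3/2)
W(q, C) = C² + 3*q/2 (W(q, C) = 3*q/2 + C*C = 3*q/2 + C² = C² + 3*q/2)
1405*W(D(E), 11) + (116572 - 188997) = 1405*(11² + (3/2)*3) + (116572 - 188997) = 1405*(121 + 9/2) - 72425 = 1405*(251/2) - 72425 = 352655/2 - 72425 = 207805/2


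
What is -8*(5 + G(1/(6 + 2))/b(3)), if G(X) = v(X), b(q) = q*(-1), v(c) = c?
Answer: -119/3 ≈ -39.667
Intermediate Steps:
b(q) = -q
G(X) = X
-8*(5 + G(1/(6 + 2))/b(3)) = -8*(5 + 1/((6 + 2)*((-1*3)))) = -8*(5 + 1/(8*(-3))) = -8*(5 + (1/8)*(-1/3)) = -8*(5 - 1/24) = -8*119/24 = -119/3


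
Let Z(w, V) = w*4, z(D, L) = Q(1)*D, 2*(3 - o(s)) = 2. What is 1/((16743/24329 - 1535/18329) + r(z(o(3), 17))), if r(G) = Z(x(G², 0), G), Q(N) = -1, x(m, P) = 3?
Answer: 445926241/5620652324 ≈ 0.079337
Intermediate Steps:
o(s) = 2 (o(s) = 3 - ½*2 = 3 - 1 = 2)
z(D, L) = -D
Z(w, V) = 4*w
r(G) = 12 (r(G) = 4*3 = 12)
1/((16743/24329 - 1535/18329) + r(z(o(3), 17))) = 1/((16743/24329 - 1535/18329) + 12) = 1/(269537432/445926241 + 12) = 1/(5620652324/445926241) = 445926241/5620652324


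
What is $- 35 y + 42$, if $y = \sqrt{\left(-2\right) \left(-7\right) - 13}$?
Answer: $7$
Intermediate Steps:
$y = 1$ ($y = \sqrt{14 - 13} = \sqrt{1} = 1$)
$- 35 y + 42 = \left(-35\right) 1 + 42 = -35 + 42 = 7$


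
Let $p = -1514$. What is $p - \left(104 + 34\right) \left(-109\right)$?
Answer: $13528$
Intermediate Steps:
$p - \left(104 + 34\right) \left(-109\right) = -1514 - \left(104 + 34\right) \left(-109\right) = -1514 - 138 \left(-109\right) = -1514 - -15042 = -1514 + 15042 = 13528$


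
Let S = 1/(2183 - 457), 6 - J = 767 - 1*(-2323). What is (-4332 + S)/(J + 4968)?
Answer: -7477031/3251784 ≈ -2.2994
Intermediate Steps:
J = -3084 (J = 6 - (767 - 1*(-2323)) = 6 - (767 + 2323) = 6 - 1*3090 = 6 - 3090 = -3084)
S = 1/1726 ≈ 0.00057937
(-4332 + S)/(J + 4968) = (-4332 + 1/1726)/(-3084 + 4968) = -7477031/1726/1884 = -7477031/1726*1/1884 = -7477031/3251784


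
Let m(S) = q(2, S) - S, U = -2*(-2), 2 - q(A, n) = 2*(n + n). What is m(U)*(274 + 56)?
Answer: -5940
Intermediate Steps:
q(A, n) = 2 - 4*n (q(A, n) = 2 - 2*(n + n) = 2 - 2*2*n = 2 - 4*n)
U = 4
m(S) = 2 - 5*S (m(S) = (2 - 4*S) - S = 2 - 5*S)
m(U)*(274 + 56) = (2 - 5*4)*(274 + 56) = (2 - 20)*330 = -18*330 = -5940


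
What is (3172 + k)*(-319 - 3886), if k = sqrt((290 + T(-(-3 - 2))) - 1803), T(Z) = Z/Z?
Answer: -13338260 - 25230*I*sqrt(42) ≈ -1.3338e+7 - 1.6351e+5*I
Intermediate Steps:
T(Z) = 1
k = 6*I*sqrt(42) (k = sqrt((290 + 1) - 1803) = sqrt(291 - 1803) = sqrt(-1512) = 6*I*sqrt(42) ≈ 38.884*I)
(3172 + k)*(-319 - 3886) = (3172 + 6*I*sqrt(42))*(-319 - 3886) = (3172 + 6*I*sqrt(42))*(-4205) = -13338260 - 25230*I*sqrt(42)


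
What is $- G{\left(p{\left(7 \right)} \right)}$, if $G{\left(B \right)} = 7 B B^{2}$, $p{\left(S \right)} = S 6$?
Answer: $-518616$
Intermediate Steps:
$p{\left(S \right)} = 6 S$
$G{\left(B \right)} = 7 B^{3}$
$- G{\left(p{\left(7 \right)} \right)} = - 7 \left(6 \cdot 7\right)^{3} = - 7 \cdot 42^{3} = - 7 \cdot 74088 = \left(-1\right) 518616 = -518616$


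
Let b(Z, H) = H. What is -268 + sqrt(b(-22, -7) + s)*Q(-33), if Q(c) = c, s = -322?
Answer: -268 - 33*I*sqrt(329) ≈ -268.0 - 598.57*I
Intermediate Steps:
-268 + sqrt(b(-22, -7) + s)*Q(-33) = -268 + sqrt(-7 - 322)*(-33) = -268 + sqrt(-329)*(-33) = -268 + (I*sqrt(329))*(-33) = -268 - 33*I*sqrt(329)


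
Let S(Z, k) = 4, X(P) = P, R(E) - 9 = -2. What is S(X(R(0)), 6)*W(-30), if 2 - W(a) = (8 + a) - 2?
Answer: 104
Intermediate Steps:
W(a) = -4 - a (W(a) = 2 - ((8 + a) - 2) = 2 - (6 + a) = 2 + (-6 - a) = -4 - a)
R(E) = 7 (R(E) = 9 - 2 = 7)
S(X(R(0)), 6)*W(-30) = 4*(-4 - 1*(-30)) = 4*(-4 + 30) = 4*26 = 104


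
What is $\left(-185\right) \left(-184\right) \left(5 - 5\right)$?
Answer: $0$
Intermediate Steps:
$\left(-185\right) \left(-184\right) \left(5 - 5\right) = 34040 \left(5 - 5\right) = 34040 \cdot 0 = 0$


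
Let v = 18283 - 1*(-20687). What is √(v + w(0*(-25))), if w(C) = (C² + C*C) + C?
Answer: 3*√4330 ≈ 197.41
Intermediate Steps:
v = 38970 (v = 18283 + 20687 = 38970)
w(C) = C + 2*C² (w(C) = (C² + C²) + C = 2*C² + C = C + 2*C²)
√(v + w(0*(-25))) = √(38970 + (0*(-25))*(1 + 2*(0*(-25)))) = √(38970 + 0*(1 + 2*0)) = √(38970 + 0*(1 + 0)) = √(38970 + 0*1) = √(38970 + 0) = √38970 = 3*√4330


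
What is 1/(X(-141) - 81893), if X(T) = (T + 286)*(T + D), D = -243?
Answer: -1/137573 ≈ -7.2689e-6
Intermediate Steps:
X(T) = (-243 + T)*(286 + T) (X(T) = (T + 286)*(T - 243) = (286 + T)*(-243 + T) = (-243 + T)*(286 + T))
1/(X(-141) - 81893) = 1/((-69498 + (-141)**2 + 43*(-141)) - 81893) = 1/((-69498 + 19881 - 6063) - 81893) = 1/(-55680 - 81893) = 1/(-137573) = -1/137573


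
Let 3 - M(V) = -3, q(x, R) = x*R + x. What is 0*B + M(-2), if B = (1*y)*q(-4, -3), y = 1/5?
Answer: 6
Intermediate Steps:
q(x, R) = x + R*x (q(x, R) = R*x + x = x + R*x)
M(V) = 6 (M(V) = 3 - 1*(-3) = 3 + 3 = 6)
y = 1/5 ≈ 0.20000
B = 8/5 (B = (1*(1/5))*(-4*(1 - 3)) = (-4*(-2))/5 = (1/5)*8 = 8/5 ≈ 1.6000)
0*B + M(-2) = 0*(8/5) + 6 = 0 + 6 = 6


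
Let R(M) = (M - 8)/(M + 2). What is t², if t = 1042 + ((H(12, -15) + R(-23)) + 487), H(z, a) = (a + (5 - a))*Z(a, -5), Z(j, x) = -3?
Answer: 1012830625/441 ≈ 2.2967e+6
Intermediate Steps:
R(M) = (-8 + M)/(2 + M)
H(z, a) = -15 (H(z, a) = (a + (5 - a))*(-3) = 5*(-3) = -15)
t = 31825/21 (t = 1042 + ((-15 + (-8 - 23)/(2 - 23)) + 487) = 1042 + ((-15 - 31/(-21)) + 487) = 1042 + ((-15 - 1/21*(-31)) + 487) = 1042 + ((-15 + 31/21) + 487) = 1042 + (-284/21 + 487) = 1042 + 9943/21 = 31825/21 ≈ 1515.5)
t² = (31825/21)² = 1012830625/441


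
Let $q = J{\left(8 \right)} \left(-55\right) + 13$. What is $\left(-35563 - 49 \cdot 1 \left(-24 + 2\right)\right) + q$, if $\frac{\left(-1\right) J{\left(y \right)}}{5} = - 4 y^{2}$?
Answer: $-104872$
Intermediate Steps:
$J{\left(y \right)} = 20 y^{2}$ ($J{\left(y \right)} = - 5 \left(- 4 y^{2}\right) = 20 y^{2}$)
$q = -70387$ ($q = 20 \cdot 8^{2} \left(-55\right) + 13 = 20 \cdot 64 \left(-55\right) + 13 = 1280 \left(-55\right) + 13 = -70400 + 13 = -70387$)
$\left(-35563 - 49 \cdot 1 \left(-24 + 2\right)\right) + q = \left(-35563 - 49 \cdot 1 \left(-24 + 2\right)\right) - 70387 = \left(-35563 - 49 \cdot 1 \left(-22\right)\right) - 70387 = \left(-35563 - -1078\right) - 70387 = \left(-35563 + 1078\right) - 70387 = -34485 - 70387 = -104872$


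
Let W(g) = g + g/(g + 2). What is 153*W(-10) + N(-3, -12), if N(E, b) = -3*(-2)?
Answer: -5331/4 ≈ -1332.8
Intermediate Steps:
W(g) = g + g/(2 + g)
N(E, b) = 6
153*W(-10) + N(-3, -12) = 153*(-10*(3 - 10)/(2 - 10)) + 6 = 153*(-10*(-7)/(-8)) + 6 = 153*(-10*(-⅛)*(-7)) + 6 = 153*(-35/4) + 6 = -5355/4 + 6 = -5331/4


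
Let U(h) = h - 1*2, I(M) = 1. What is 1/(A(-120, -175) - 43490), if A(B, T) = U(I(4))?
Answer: -1/43491 ≈ -2.2993e-5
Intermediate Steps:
U(h) = -2 + h (U(h) = h - 2 = -2 + h)
A(B, T) = -1 (A(B, T) = -2 + 1 = -1)
1/(A(-120, -175) - 43490) = 1/(-1 - 43490) = 1/(-43491) = -1/43491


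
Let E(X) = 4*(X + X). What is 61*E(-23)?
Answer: -11224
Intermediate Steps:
E(X) = 8*X (E(X) = 4*(2*X) = 8*X)
61*E(-23) = 61*(8*(-23)) = 61*(-184) = -11224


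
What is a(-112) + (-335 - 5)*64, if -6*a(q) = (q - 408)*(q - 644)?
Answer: -87280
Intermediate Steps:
a(q) = -(-644 + q)*(-408 + q)/6 (a(q) = -(q - 408)*(q - 644)/6 = -(-408 + q)*(-644 + q)/6 = -(-644 + q)*(-408 + q)/6)
a(-112) + (-335 - 5)*64 = (-43792 - ⅙*(-112)² + (526/3)*(-112)) + (-335 - 5)*64 = (-43792 - ⅙*12544 - 58912/3) - 340*64 = (-43792 - 6272/3 - 58912/3) - 21760 = -65520 - 21760 = -87280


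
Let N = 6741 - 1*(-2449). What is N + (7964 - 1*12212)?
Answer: 4942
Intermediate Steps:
N = 9190 (N = 6741 + 2449 = 9190)
N + (7964 - 1*12212) = 9190 + (7964 - 1*12212) = 9190 + (7964 - 12212) = 9190 - 4248 = 4942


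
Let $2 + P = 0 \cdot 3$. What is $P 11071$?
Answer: $-22142$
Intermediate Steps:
$P = -2$ ($P = -2 + 0 \cdot 3 = -2 + 0 = -2$)
$P 11071 = \left(-2\right) 11071 = -22142$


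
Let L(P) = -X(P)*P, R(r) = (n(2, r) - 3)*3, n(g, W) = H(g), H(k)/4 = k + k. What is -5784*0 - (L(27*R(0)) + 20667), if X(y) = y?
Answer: 1088142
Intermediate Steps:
H(k) = 8*k (H(k) = 4*(k + k) = 4*(2*k) = 8*k)
n(g, W) = 8*g
R(r) = 39 (R(r) = (8*2 - 3)*3 = (16 - 3)*3 = 13*3 = 39)
L(P) = -P² (L(P) = -P*P = -P²)
-5784*0 - (L(27*R(0)) + 20667) = -5784*0 - (-(27*39)² + 20667) = 0 - (-1*1053² + 20667) = 0 - (-1*1108809 + 20667) = 0 - (-1108809 + 20667) = 0 - 1*(-1088142) = 0 + 1088142 = 1088142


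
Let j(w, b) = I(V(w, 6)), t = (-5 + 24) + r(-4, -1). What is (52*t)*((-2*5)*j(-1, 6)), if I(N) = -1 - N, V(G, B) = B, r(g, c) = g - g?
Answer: 69160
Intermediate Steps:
r(g, c) = 0
t = 19 (t = (-5 + 24) + 0 = 19 + 0 = 19)
j(w, b) = -7 (j(w, b) = -1 - 1*6 = -1 - 6 = -7)
(52*t)*((-2*5)*j(-1, 6)) = (52*19)*(-2*5*(-7)) = 988*(-10*(-7)) = 988*70 = 69160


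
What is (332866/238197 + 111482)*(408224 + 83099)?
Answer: 13047087581114860/238197 ≈ 5.4774e+10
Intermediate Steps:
(332866/238197 + 111482)*(408224 + 83099) = (332866*(1/238197) + 111482)*491323 = (332866/238197 + 111482)*491323 = (26555010820/238197)*491323 = 13047087581114860/238197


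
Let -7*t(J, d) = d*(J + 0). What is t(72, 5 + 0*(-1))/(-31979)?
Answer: 360/223853 ≈ 0.0016082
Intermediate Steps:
t(J, d) = -J*d/7 (t(J, d) = -d*(J + 0)/7 = -d*J/7 = -J*d/7)
t(72, 5 + 0*(-1))/(-31979) = -⅐*72*(5 + 0*(-1))/(-31979) = -⅐*72*(5 + 0)*(-1/31979) = -⅐*72*5*(-1/31979) = -360/7*(-1/31979) = 360/223853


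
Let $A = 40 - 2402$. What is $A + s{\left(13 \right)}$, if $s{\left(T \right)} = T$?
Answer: $-2349$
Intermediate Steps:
$A = -2362$ ($A = 40 - 2402 = -2362$)
$A + s{\left(13 \right)} = -2362 + 13 = -2349$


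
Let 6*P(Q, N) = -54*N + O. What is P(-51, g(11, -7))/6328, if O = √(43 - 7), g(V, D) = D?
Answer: 8/791 ≈ 0.010114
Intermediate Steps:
O = 6 (O = √36 = 6)
P(Q, N) = 1 - 9*N (P(Q, N) = (-54*N + 6)/6 = (6 - 54*N)/6 = 1 - 9*N)
P(-51, g(11, -7))/6328 = (1 - 9*(-7))/6328 = (1 + 63)*(1/6328) = 64*(1/6328) = 8/791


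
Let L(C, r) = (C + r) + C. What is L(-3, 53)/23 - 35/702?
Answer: 32189/16146 ≈ 1.9936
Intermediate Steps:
L(C, r) = r + 2*C
L(-3, 53)/23 - 35/702 = (53 + 2*(-3))/23 - 35/702 = (53 - 6)*(1/23) - 35*1/702 = 47*(1/23) - 35/702 = 47/23 - 35/702 = 32189/16146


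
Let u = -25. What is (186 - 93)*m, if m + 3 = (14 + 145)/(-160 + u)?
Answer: -66402/185 ≈ -358.93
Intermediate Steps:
m = -714/185 (m = -3 + (14 + 145)/(-160 - 25) = -3 + 159/(-185) = -3 + 159*(-1/185) = -3 - 159/185 = -714/185 ≈ -3.8595)
(186 - 93)*m = (186 - 93)*(-714/185) = 93*(-714/185) = -66402/185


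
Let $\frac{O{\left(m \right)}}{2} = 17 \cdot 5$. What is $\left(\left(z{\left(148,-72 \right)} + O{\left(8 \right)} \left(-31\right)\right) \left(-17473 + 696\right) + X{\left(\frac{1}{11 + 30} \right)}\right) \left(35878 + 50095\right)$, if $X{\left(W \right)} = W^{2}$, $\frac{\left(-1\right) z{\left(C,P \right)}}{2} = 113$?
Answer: $\frac{13325724294444269}{1681} \approx 7.9273 \cdot 10^{12}$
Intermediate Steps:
$z{\left(C,P \right)} = -226$ ($z{\left(C,P \right)} = \left(-2\right) 113 = -226$)
$O{\left(m \right)} = 170$ ($O{\left(m \right)} = 2 \cdot 17 \cdot 5 = 2 \cdot 85 = 170$)
$\left(\left(z{\left(148,-72 \right)} + O{\left(8 \right)} \left(-31\right)\right) \left(-17473 + 696\right) + X{\left(\frac{1}{11 + 30} \right)}\right) \left(35878 + 50095\right) = \left(\left(-226 + 170 \left(-31\right)\right) \left(-17473 + 696\right) + \left(\frac{1}{11 + 30}\right)^{2}\right) \left(35878 + 50095\right) = \left(\left(-226 - 5270\right) \left(-16777\right) + \left(\frac{1}{41}\right)^{2}\right) 85973 = \left(\left(-5496\right) \left(-16777\right) + \left(\frac{1}{41}\right)^{2}\right) 85973 = \left(92206392 + \frac{1}{1681}\right) 85973 = \frac{154998944953}{1681} \cdot 85973 = \frac{13325724294444269}{1681}$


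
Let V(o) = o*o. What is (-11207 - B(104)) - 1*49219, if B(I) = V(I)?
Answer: -71242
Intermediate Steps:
V(o) = o²
B(I) = I²
(-11207 - B(104)) - 1*49219 = (-11207 - 1*104²) - 1*49219 = (-11207 - 1*10816) - 49219 = (-11207 - 10816) - 49219 = -22023 - 49219 = -71242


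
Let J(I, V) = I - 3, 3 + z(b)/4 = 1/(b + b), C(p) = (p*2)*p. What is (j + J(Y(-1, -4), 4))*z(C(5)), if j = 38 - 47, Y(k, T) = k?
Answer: 3887/25 ≈ 155.48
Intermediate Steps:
C(p) = 2*p² (C(p) = (2*p)*p = 2*p²)
z(b) = -12 + 2/b (z(b) = -12 + 4/(b + b) = -12 + 4/((2*b)) = -12 + 4*(1/(2*b)) = -12 + 2/b)
J(I, V) = -3 + I
j = -9
(j + J(Y(-1, -4), 4))*z(C(5)) = (-9 + (-3 - 1))*(-12 + 2/((2*5²))) = (-9 - 4)*(-12 + 2/((2*25))) = -13*(-12 + 2/50) = -13*(-12 + 2*(1/50)) = -13*(-12 + 1/25) = -13*(-299/25) = 3887/25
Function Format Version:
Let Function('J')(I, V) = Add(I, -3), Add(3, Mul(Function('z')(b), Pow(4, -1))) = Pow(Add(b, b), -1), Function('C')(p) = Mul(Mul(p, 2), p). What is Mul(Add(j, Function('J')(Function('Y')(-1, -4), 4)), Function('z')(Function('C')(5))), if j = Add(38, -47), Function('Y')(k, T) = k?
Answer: Rational(3887, 25) ≈ 155.48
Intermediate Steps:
Function('C')(p) = Mul(2, Pow(p, 2)) (Function('C')(p) = Mul(Mul(2, p), p) = Mul(2, Pow(p, 2)))
Function('z')(b) = Add(-12, Mul(2, Pow(b, -1))) (Function('z')(b) = Add(-12, Mul(4, Pow(Add(b, b), -1))) = Add(-12, Mul(4, Pow(Mul(2, b), -1))) = Add(-12, Mul(4, Mul(Rational(1, 2), Pow(b, -1)))) = Add(-12, Mul(2, Pow(b, -1))))
Function('J')(I, V) = Add(-3, I)
j = -9
Mul(Add(j, Function('J')(Function('Y')(-1, -4), 4)), Function('z')(Function('C')(5))) = Mul(Add(-9, Add(-3, -1)), Add(-12, Mul(2, Pow(Mul(2, Pow(5, 2)), -1)))) = Mul(Add(-9, -4), Add(-12, Mul(2, Pow(Mul(2, 25), -1)))) = Mul(-13, Add(-12, Mul(2, Pow(50, -1)))) = Mul(-13, Add(-12, Mul(2, Rational(1, 50)))) = Mul(-13, Add(-12, Rational(1, 25))) = Mul(-13, Rational(-299, 25)) = Rational(3887, 25)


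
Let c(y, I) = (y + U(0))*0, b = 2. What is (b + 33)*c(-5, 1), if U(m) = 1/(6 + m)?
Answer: 0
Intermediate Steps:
c(y, I) = 0 (c(y, I) = (y + 1/(6 + 0))*0 = (y + 1/6)*0 = (1/6 + y)*0 = 0)
(b + 33)*c(-5, 1) = (2 + 33)*0 = 35*0 = 0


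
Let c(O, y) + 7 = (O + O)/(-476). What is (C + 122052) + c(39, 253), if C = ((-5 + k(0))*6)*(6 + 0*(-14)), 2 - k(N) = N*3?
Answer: 29020967/238 ≈ 1.2194e+5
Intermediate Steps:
k(N) = 2 - 3*N (k(N) = 2 - N*3 = 2 - 3*N)
c(O, y) = -7 - O/238 (c(O, y) = -7 + (O + O)/(-476) = -7 + (2*O)*(-1/476) = -7 - O/238)
C = -108 (C = ((-5 + (2 - 3*0))*6)*(6 + 0*(-14)) = ((-5 + (2 + 0))*6)*(6 + 0) = ((-5 + 2)*6)*6 = -3*6*6 = -18*6 = -108)
(C + 122052) + c(39, 253) = (-108 + 122052) + (-7 - 1/238*39) = 121944 + (-7 - 39/238) = 121944 - 1705/238 = 29020967/238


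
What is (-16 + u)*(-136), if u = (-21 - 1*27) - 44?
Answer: 14688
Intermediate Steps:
u = -92 (u = (-21 - 27) - 44 = -48 - 44 = -92)
(-16 + u)*(-136) = (-16 - 92)*(-136) = -108*(-136) = 14688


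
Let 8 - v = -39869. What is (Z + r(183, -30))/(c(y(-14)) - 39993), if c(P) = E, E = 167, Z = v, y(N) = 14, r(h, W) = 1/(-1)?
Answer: -19938/19913 ≈ -1.0013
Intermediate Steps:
r(h, W) = -1
v = 39877 (v = 8 - 1*(-39869) = 8 + 39869 = 39877)
Z = 39877
c(P) = 167
(Z + r(183, -30))/(c(y(-14)) - 39993) = (39877 - 1)/(167 - 39993) = 39876/(-39826) = 39876*(-1/39826) = -19938/19913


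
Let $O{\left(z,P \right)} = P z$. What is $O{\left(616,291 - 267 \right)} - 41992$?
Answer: $-27208$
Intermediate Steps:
$O{\left(616,291 - 267 \right)} - 41992 = \left(291 - 267\right) 616 - 41992 = 24 \cdot 616 - 41992 = 14784 - 41992 = -27208$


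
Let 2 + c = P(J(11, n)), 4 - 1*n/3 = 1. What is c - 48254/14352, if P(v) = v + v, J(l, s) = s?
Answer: 3943/312 ≈ 12.638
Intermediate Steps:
n = 9 (n = 12 - 3*1 = 12 - 3 = 9)
P(v) = 2*v
c = 16 (c = -2 + 2*9 = -2 + 18 = 16)
c - 48254/14352 = 16 - 48254/14352 = 16 - 48254*1/14352 = 16 - 1049/312 = 3943/312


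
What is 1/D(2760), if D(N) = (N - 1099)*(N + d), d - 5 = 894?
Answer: 1/6077599 ≈ 1.6454e-7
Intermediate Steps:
d = 899 (d = 5 + 894 = 899)
D(N) = (-1099 + N)*(899 + N) (D(N) = (N - 1099)*(N + 899) = (-1099 + N)*(899 + N))
1/D(2760) = 1/(-988001 + 2760² - 200*2760) = 1/(-988001 + 7617600 - 552000) = 1/6077599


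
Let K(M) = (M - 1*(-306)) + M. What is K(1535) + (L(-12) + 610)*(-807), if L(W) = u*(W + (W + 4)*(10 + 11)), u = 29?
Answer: 3723646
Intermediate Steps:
L(W) = 2436 + 638*W (L(W) = 29*(W + (W + 4)*(10 + 11)) = 29*(W + (4 + W)*21) = 29*(W + (84 + 21*W)) = 29*(84 + 22*W) = 2436 + 638*W)
K(M) = 306 + 2*M (K(M) = (M + 306) + M = (306 + M) + M = 306 + 2*M)
K(1535) + (L(-12) + 610)*(-807) = (306 + 2*1535) + ((2436 + 638*(-12)) + 610)*(-807) = (306 + 3070) + ((2436 - 7656) + 610)*(-807) = 3376 + (-5220 + 610)*(-807) = 3376 - 4610*(-807) = 3376 + 3720270 = 3723646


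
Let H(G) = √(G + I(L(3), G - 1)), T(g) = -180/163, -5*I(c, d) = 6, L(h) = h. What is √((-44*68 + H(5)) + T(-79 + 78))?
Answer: √(-1988094700 + 132845*√95)/815 ≈ 54.691*I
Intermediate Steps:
I(c, d) = -6/5 (I(c, d) = -⅕*6 = -6/5)
T(g) = -180/163 (T(g) = -180*1/163 = -180/163)
H(G) = √(-6/5 + G) (H(G) = √(G - 6/5) = √(-6/5 + G))
√((-44*68 + H(5)) + T(-79 + 78)) = √((-44*68 + √(-30 + 25*5)/5) - 180/163) = √((-2992 + √(-30 + 125)/5) - 180/163) = √((-2992 + √95/5) - 180/163) = √(-487876/163 + √95/5)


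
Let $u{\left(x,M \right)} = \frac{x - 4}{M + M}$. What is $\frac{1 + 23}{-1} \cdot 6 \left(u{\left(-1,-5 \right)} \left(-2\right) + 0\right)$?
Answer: $144$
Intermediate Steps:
$u{\left(x,M \right)} = \frac{-4 + x}{2 M}$
$\frac{1 + 23}{-1} \cdot 6 \left(u{\left(-1,-5 \right)} \left(-2\right) + 0\right) = \frac{1 + 23}{-1} \cdot 6 \left(\frac{-4 - 1}{2 \left(-5\right)} \left(-2\right) + 0\right) = 24 \left(-1\right) 6 \left(\frac{1}{2} \left(- \frac{1}{5}\right) \left(-5\right) \left(-2\right) + 0\right) = \left(-24\right) 6 \left(\frac{1}{2} \left(-2\right) + 0\right) = - 144 \left(-1 + 0\right) = \left(-144\right) \left(-1\right) = 144$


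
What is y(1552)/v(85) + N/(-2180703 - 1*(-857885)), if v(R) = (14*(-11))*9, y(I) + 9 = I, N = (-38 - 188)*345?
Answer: -138074411/130958982 ≈ -1.0543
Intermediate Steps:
N = -77970 (N = -226*345 = -77970)
y(I) = -9 + I
v(R) = -1386 (v(R) = -154*9 = -1386)
y(1552)/v(85) + N/(-2180703 - 1*(-857885)) = (-9 + 1552)/(-1386) - 77970/(-2180703 - 1*(-857885)) = 1543*(-1/1386) - 77970/(-2180703 + 857885) = -1543/1386 - 77970/(-1322818) = -1543/1386 - 77970*(-1/1322818) = -1543/1386 + 38985/661409 = -138074411/130958982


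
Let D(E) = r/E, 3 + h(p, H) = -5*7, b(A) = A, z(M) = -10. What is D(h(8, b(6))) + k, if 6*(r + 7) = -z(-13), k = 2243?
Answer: 127859/57 ≈ 2243.1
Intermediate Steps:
h(p, H) = -38 (h(p, H) = -3 - 5*7 = -3 - 35 = -38)
r = -16/3 (r = -7 + (-1*(-10))/6 = -7 + (⅙)*10 = -7 + 5/3 = -16/3 ≈ -5.3333)
D(E) = -16/(3*E)
D(h(8, b(6))) + k = -16/3/(-38) + 2243 = -16/3*(-1/38) + 2243 = 8/57 + 2243 = 127859/57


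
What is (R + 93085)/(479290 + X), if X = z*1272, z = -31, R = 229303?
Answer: 9482/12937 ≈ 0.73294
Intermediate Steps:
X = -39432 (X = -31*1272 = -39432)
(R + 93085)/(479290 + X) = (229303 + 93085)/(479290 - 39432) = 322388/439858 = 322388*(1/439858) = 9482/12937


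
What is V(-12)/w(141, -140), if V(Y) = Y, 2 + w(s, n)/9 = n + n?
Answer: 2/423 ≈ 0.0047281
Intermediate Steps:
w(s, n) = -18 + 18*n (w(s, n) = -18 + 9*(n + n) = -18 + 9*(2*n) = -18 + 18*n)
V(-12)/w(141, -140) = -12/(-18 + 18*(-140)) = -12/(-18 - 2520) = -12/(-2538) = -12*(-1/2538) = 2/423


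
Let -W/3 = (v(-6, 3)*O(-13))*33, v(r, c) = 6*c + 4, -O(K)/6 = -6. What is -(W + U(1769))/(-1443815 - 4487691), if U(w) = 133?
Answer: -78275/5931506 ≈ -0.013196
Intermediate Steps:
O(K) = 36 (O(K) = -6*(-6) = 36)
v(r, c) = 4 + 6*c
W = -78408 (W = -3*(4 + 6*3)*36*33 = -3*(4 + 18)*36*33 = -3*22*36*33 = -2376*33 = -3*26136 = -78408)
-(W + U(1769))/(-1443815 - 4487691) = -(-78408 + 133)/(-1443815 - 4487691) = -(-78275)/(-5931506) = -(-78275)*(-1)/5931506 = -1*78275/5931506 = -78275/5931506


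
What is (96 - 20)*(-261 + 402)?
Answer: 10716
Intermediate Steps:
(96 - 20)*(-261 + 402) = 76*141 = 10716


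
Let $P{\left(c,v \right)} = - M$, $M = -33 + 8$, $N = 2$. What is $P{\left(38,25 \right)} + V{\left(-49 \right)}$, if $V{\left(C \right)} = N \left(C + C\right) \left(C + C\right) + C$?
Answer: $19184$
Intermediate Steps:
$M = -25$
$V{\left(C \right)} = C + 8 C^{2}$ ($V{\left(C \right)} = 2 \left(C + C\right) \left(C + C\right) + C = 2 \cdot 2 C 2 C + C = 2 \cdot 4 C^{2} + C = 8 C^{2} + C = C + 8 C^{2}$)
$P{\left(c,v \right)} = 25$ ($P{\left(c,v \right)} = \left(-1\right) \left(-25\right) = 25$)
$P{\left(38,25 \right)} + V{\left(-49 \right)} = 25 - 49 \left(1 + 8 \left(-49\right)\right) = 25 - 49 \left(1 - 392\right) = 25 - -19159 = 25 + 19159 = 19184$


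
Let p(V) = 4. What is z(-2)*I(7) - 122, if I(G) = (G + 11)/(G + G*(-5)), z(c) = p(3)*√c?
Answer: -122 - 18*I*√2/7 ≈ -122.0 - 3.6366*I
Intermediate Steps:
z(c) = 4*√c
I(G) = -(11 + G)/(4*G) (I(G) = (11 + G)/(G - 5*G) = (11 + G)/((-4*G)) = (11 + G)*(-1/(4*G)) = -(11 + G)/(4*G))
z(-2)*I(7) - 122 = (4*√(-2))*((¼)*(-11 - 1*7)/7) - 122 = (4*(I*√2))*((¼)*(⅐)*(-11 - 7)) - 122 = (4*I*√2)*((¼)*(⅐)*(-18)) - 122 = (4*I*√2)*(-9/14) - 122 = -18*I*√2/7 - 122 = -122 - 18*I*√2/7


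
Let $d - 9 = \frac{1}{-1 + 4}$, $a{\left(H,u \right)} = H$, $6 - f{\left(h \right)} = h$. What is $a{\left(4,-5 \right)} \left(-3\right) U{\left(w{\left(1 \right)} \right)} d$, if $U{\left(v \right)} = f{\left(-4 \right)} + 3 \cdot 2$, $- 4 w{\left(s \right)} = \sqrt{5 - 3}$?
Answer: $-1792$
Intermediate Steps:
$f{\left(h \right)} = 6 - h$
$w{\left(s \right)} = - \frac{\sqrt{2}}{4}$ ($w{\left(s \right)} = - \frac{\sqrt{5 - 3}}{4} = - \frac{\sqrt{2}}{4}$)
$U{\left(v \right)} = 16$ ($U{\left(v \right)} = \left(6 - -4\right) + 3 \cdot 2 = \left(6 + 4\right) + 6 = 10 + 6 = 16$)
$d = \frac{28}{3}$ ($d = 9 + \frac{1}{-1 + 4} = 9 + \frac{1}{3} = \frac{28}{3} \approx 9.3333$)
$a{\left(4,-5 \right)} \left(-3\right) U{\left(w{\left(1 \right)} \right)} d = 4 \left(-3\right) 16 \cdot \frac{28}{3} = \left(-12\right) \frac{448}{3} = -1792$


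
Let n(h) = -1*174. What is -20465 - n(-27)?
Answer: -20291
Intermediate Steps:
n(h) = -174
-20465 - n(-27) = -20465 - 1*(-174) = -20465 + 174 = -20291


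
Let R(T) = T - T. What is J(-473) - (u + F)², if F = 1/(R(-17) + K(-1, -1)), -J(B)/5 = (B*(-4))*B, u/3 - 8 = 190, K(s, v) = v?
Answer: 4122931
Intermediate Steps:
u = 594 (u = 24 + 3*190 = 24 + 570 = 594)
R(T) = 0
J(B) = 20*B² (J(B) = -5*B*(-4)*B = -5*(-4*B)*B = -(-20)*B² = 20*B²)
F = -1 (F = 1/(0 - 1) = 1/(-1) = -1)
J(-473) - (u + F)² = 20*(-473)² - (594 - 1)² = 20*223729 - 1*593² = 4474580 - 1*351649 = 4474580 - 351649 = 4122931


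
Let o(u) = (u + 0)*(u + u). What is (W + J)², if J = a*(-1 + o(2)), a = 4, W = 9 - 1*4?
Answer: 1089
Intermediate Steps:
o(u) = 2*u² (o(u) = u*(2*u) = 2*u²)
W = 5 (W = 9 - 4 = 5)
J = 28 (J = 4*(-1 + 2*2²) = 4*(-1 + 2*4) = 4*(-1 + 8) = 4*7 = 28)
(W + J)² = (5 + 28)² = 33² = 1089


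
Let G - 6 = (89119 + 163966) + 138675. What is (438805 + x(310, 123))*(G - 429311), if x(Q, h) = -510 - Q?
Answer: -16444146825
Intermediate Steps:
G = 391766 (G = 6 + ((89119 + 163966) + 138675) = 6 + (253085 + 138675) = 6 + 391760 = 391766)
(438805 + x(310, 123))*(G - 429311) = (438805 + (-510 - 1*310))*(391766 - 429311) = (438805 + (-510 - 310))*(-37545) = (438805 - 820)*(-37545) = 437985*(-37545) = -16444146825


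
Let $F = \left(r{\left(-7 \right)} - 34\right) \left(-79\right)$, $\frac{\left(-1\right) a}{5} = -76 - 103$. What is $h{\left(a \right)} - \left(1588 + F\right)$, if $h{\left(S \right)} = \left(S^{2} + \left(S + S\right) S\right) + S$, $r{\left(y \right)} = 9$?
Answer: $2400407$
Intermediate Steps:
$a = 895$ ($a = - 5 \left(-76 - 103\right) = \left(-5\right) \left(-179\right) = 895$)
$h{\left(S \right)} = S + 3 S^{2}$ ($h{\left(S \right)} = \left(S^{2} + 2 S S\right) + S = \left(S^{2} + 2 S^{2}\right) + S = 3 S^{2} + S = S + 3 S^{2}$)
$F = 1975$ ($F = \left(9 - 34\right) \left(-79\right) = \left(-25\right) \left(-79\right) = 1975$)
$h{\left(a \right)} - \left(1588 + F\right) = 895 \left(1 + 3 \cdot 895\right) - 3563 = 895 \left(1 + 2685\right) - 3563 = 895 \cdot 2686 - 3563 = 2403970 - 3563 = 2400407$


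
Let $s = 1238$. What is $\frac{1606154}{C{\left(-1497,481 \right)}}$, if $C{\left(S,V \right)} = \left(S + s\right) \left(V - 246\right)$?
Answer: $- \frac{1606154}{60865} \approx -26.389$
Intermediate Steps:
$C{\left(S,V \right)} = \left(-246 + V\right) \left(1238 + S\right)$ ($C{\left(S,V \right)} = \left(S + 1238\right) \left(V - 246\right) = \left(1238 + S\right) \left(-246 + V\right) = \left(-246 + V\right) \left(1238 + S\right)$)
$\frac{1606154}{C{\left(-1497,481 \right)}} = \frac{1606154}{-304548 - -368262 + 1238 \cdot 481 - 720057} = \frac{1606154}{-304548 + 368262 + 595478 - 720057} = \frac{1606154}{-60865} = 1606154 \left(- \frac{1}{60865}\right) = - \frac{1606154}{60865}$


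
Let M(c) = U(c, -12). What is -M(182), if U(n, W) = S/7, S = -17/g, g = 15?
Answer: 17/105 ≈ 0.16190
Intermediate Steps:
S = -17/15 ≈ -1.1333
U(n, W) = -17/105 (U(n, W) = -17/15/7 = -17/15*⅐ = -17/105)
M(c) = -17/105
-M(182) = -1*(-17/105) = 17/105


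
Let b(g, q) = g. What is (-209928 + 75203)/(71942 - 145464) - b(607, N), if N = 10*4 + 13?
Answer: -44493129/73522 ≈ -605.17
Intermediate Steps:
N = 53 (N = 40 + 13 = 53)
(-209928 + 75203)/(71942 - 145464) - b(607, N) = (-209928 + 75203)/(71942 - 145464) - 1*607 = -134725/(-73522) - 607 = -134725*(-1/73522) - 607 = 134725/73522 - 607 = -44493129/73522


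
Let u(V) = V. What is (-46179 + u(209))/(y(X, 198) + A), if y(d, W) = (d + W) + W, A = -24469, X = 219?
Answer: 22985/11927 ≈ 1.9271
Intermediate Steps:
y(d, W) = d + 2*W (y(d, W) = (W + d) + W = d + 2*W)
(-46179 + u(209))/(y(X, 198) + A) = (-46179 + 209)/((219 + 2*198) - 24469) = -45970/((219 + 396) - 24469) = -45970/(615 - 24469) = -45970/(-23854) = -45970*(-1/23854) = 22985/11927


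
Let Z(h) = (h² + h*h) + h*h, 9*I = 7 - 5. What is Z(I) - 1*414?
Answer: -11174/27 ≈ -413.85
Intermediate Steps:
I = 2/9 (I = (7 - 5)/9 = (⅑)*2 = 2/9 ≈ 0.22222)
Z(h) = 3*h² (Z(h) = (h² + h²) + h² = 2*h² + h² = 3*h²)
Z(I) - 1*414 = 3*(2/9)² - 1*414 = 3*(4/81) - 414 = 4/27 - 414 = -11174/27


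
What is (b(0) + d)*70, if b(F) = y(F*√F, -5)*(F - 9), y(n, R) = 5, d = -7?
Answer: -3640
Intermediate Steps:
b(F) = -45 + 5*F (b(F) = 5*(F - 9) = 5*(-9 + F) = -45 + 5*F)
(b(0) + d)*70 = ((-45 + 5*0) - 7)*70 = ((-45 + 0) - 7)*70 = (-45 - 7)*70 = -52*70 = -3640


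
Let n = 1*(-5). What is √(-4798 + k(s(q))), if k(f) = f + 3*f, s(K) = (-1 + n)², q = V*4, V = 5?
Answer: I*√4654 ≈ 68.22*I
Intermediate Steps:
n = -5
q = 20 (q = 5*4 = 20)
s(K) = 36 (s(K) = (-1 - 5)² = (-6)² = 36)
k(f) = 4*f
√(-4798 + k(s(q))) = √(-4798 + 4*36) = √(-4798 + 144) = √(-4654) = I*√4654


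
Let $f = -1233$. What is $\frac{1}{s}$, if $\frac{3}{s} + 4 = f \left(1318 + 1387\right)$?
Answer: $- \frac{3335269}{3} \approx -1.1118 \cdot 10^{6}$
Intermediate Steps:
$s = - \frac{3}{3335269}$ ($s = \frac{3}{-4 - 1233 \left(1318 + 1387\right)} = \frac{3}{-4 - 3335265} = \frac{3}{-3335269} = 3 \left(- \frac{1}{3335269}\right) = - \frac{3}{3335269} \approx -8.9948 \cdot 10^{-7}$)
$\frac{1}{s} = \frac{1}{- \frac{3}{3335269}} = - \frac{3335269}{3}$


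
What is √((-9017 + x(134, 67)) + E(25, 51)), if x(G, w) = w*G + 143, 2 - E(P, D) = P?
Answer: 9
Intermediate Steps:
E(P, D) = 2 - P
x(G, w) = 143 + G*w (x(G, w) = G*w + 143 = 143 + G*w)
√((-9017 + x(134, 67)) + E(25, 51)) = √((-9017 + (143 + 134*67)) + (2 - 1*25)) = √((-9017 + (143 + 8978)) + (2 - 25)) = √((-9017 + 9121) - 23) = √(104 - 23) = √81 = 9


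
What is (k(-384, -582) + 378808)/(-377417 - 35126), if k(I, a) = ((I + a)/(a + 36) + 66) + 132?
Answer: -4927101/5363059 ≈ -0.91871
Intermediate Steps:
k(I, a) = 198 + (I + a)/(36 + a) (k(I, a) = ((I + a)/(36 + a) + 66) + 132 = (66 + (I + a)/(36 + a)) + 132 = 198 + (I + a)/(36 + a))
(k(-384, -582) + 378808)/(-377417 - 35126) = ((7128 - 384 + 199*(-582))/(36 - 582) + 378808)/(-377417 - 35126) = ((7128 - 384 - 115818)/(-546) + 378808)/(-412543) = (-1/546*(-109074) + 378808)*(-1/412543) = (2597/13 + 378808)*(-1/412543) = (4927101/13)*(-1/412543) = -4927101/5363059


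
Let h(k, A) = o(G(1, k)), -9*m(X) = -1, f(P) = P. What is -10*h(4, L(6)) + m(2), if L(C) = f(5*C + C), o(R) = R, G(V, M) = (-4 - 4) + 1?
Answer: 631/9 ≈ 70.111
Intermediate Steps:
G(V, M) = -7 (G(V, M) = -8 + 1 = -7)
L(C) = 6*C (L(C) = 5*C + C = 6*C)
m(X) = 1/9 (m(X) = -1/9*(-1) = 1/9)
h(k, A) = -7
-10*h(4, L(6)) + m(2) = -10*(-7) + 1/9 = 70 + 1/9 = 631/9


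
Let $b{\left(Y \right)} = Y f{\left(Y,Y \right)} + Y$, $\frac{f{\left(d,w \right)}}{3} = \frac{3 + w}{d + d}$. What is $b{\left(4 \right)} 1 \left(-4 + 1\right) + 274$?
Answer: $\frac{461}{2} \approx 230.5$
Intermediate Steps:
$f{\left(d,w \right)} = \frac{3 \left(3 + w\right)}{2 d}$ ($f{\left(d,w \right)} = 3 \frac{3 + w}{d + d} = 3 \frac{3 + w}{2 d} = \frac{3 \left(3 + w\right)}{2 d}$)
$b{\left(Y \right)} = \frac{9}{2} + \frac{5 Y}{2}$ ($b{\left(Y \right)} = Y \frac{3 \left(3 + Y\right)}{2 Y} + Y = \left(\frac{9}{2} + \frac{3 Y}{2}\right) + Y = \frac{9}{2} + \frac{5 Y}{2}$)
$b{\left(4 \right)} 1 \left(-4 + 1\right) + 274 = \left(\frac{9}{2} + \frac{5}{2} \cdot 4\right) 1 \left(-4 + 1\right) + 274 = \left(\frac{9}{2} + 10\right) 1 \left(-3\right) + 274 = \frac{29}{2} \left(-3\right) + 274 = - \frac{87}{2} + 274 = \frac{461}{2}$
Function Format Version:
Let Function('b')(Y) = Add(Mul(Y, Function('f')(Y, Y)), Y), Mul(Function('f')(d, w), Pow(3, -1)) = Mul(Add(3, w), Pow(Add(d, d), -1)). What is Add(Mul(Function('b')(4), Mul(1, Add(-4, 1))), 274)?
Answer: Rational(461, 2) ≈ 230.50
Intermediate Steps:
Function('f')(d, w) = Mul(Rational(3, 2), Pow(d, -1), Add(3, w)) (Function('f')(d, w) = Mul(3, Mul(Add(3, w), Pow(Add(d, d), -1))) = Mul(3, Mul(Add(3, w), Pow(Mul(2, d), -1))) = Mul(3, Mul(Add(3, w), Mul(Rational(1, 2), Pow(d, -1)))) = Mul(3, Mul(Rational(1, 2), Pow(d, -1), Add(3, w))) = Mul(Rational(3, 2), Pow(d, -1), Add(3, w)))
Function('b')(Y) = Add(Rational(9, 2), Mul(Rational(5, 2), Y)) (Function('b')(Y) = Add(Mul(Y, Mul(Rational(3, 2), Pow(Y, -1), Add(3, Y))), Y) = Add(Add(Rational(9, 2), Mul(Rational(3, 2), Y)), Y) = Add(Rational(9, 2), Mul(Rational(5, 2), Y)))
Add(Mul(Function('b')(4), Mul(1, Add(-4, 1))), 274) = Add(Mul(Add(Rational(9, 2), Mul(Rational(5, 2), 4)), Mul(1, Add(-4, 1))), 274) = Add(Mul(Add(Rational(9, 2), 10), Mul(1, -3)), 274) = Add(Mul(Rational(29, 2), -3), 274) = Add(Rational(-87, 2), 274) = Rational(461, 2)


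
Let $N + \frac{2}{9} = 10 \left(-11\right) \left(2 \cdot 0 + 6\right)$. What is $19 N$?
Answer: $- \frac{112898}{9} \approx -12544.0$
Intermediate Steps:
$N = - \frac{5942}{9}$ ($N = - \frac{2}{9} + 10 \left(-11\right) \left(2 \cdot 0 + 6\right) = - \frac{2}{9} - 110 \left(0 + 6\right) = - \frac{2}{9} - 660 = - \frac{5942}{9} \approx -660.22$)
$19 N = 19 \left(- \frac{5942}{9}\right) = - \frac{112898}{9}$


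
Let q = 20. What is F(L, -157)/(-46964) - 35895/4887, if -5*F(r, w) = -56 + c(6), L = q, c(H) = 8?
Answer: -702424873/95630445 ≈ -7.3452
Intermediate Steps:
L = 20
F(r, w) = 48/5 (F(r, w) = -(-56 + 8)/5 = -1/5*(-48) = 48/5)
F(L, -157)/(-46964) - 35895/4887 = (48/5)/(-46964) - 35895/4887 = (48/5)*(-1/46964) - 35895*1/4887 = -12/58705 - 11965/1629 = -702424873/95630445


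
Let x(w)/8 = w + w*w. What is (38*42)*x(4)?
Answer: 255360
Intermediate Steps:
x(w) = 8*w + 8*w² (x(w) = 8*(w + w*w) = 8*(w + w²) = 8*w + 8*w²)
(38*42)*x(4) = (38*42)*(8*4*(1 + 4)) = 1596*(8*4*5) = 1596*160 = 255360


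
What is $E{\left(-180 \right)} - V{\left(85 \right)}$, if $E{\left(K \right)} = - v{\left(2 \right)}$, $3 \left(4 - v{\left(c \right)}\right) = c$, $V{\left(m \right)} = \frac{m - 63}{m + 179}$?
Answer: $- \frac{41}{12} \approx -3.4167$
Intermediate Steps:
$V{\left(m \right)} = \frac{-63 + m}{179 + m}$
$v{\left(c \right)} = 4 - \frac{c}{3}$
$E{\left(K \right)} = - \frac{10}{3}$ ($E{\left(K \right)} = - (4 - \frac{2}{3}) = \left(-1\right) \frac{10}{3} = - \frac{10}{3}$)
$E{\left(-180 \right)} - V{\left(85 \right)} = - \frac{10}{3} - \frac{-63 + 85}{179 + 85} = - \frac{10}{3} - \frac{1}{264} \cdot 22 = - \frac{10}{3} - \frac{1}{12} = - \frac{41}{12}$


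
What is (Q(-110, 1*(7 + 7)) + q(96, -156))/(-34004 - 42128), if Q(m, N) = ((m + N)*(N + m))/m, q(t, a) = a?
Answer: 471/149545 ≈ 0.0031496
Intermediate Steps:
Q(m, N) = (N + m)**2/m (Q(m, N) = ((N + m)*(N + m))/m = (N + m)**2/m)
(Q(-110, 1*(7 + 7)) + q(96, -156))/(-34004 - 42128) = ((1*(7 + 7) - 110)**2/(-110) - 156)/(-34004 - 42128) = (-(1*14 - 110)**2/110 - 156)/(-76132) = (-(14 - 110)**2/110 - 156)*(-1/76132) = (-1/110*(-96)**2 - 156)*(-1/76132) = (-1/110*9216 - 156)*(-1/76132) = (-4608/55 - 156)*(-1/76132) = -13188/55*(-1/76132) = 471/149545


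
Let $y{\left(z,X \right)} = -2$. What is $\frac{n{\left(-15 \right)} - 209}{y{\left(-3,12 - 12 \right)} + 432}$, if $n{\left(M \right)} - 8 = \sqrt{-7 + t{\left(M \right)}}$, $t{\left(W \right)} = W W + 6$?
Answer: $- \frac{201}{430} + \frac{2 \sqrt{14}}{215} \approx -0.43264$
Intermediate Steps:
$t{\left(W \right)} = 6 + W^{2}$ ($t{\left(W \right)} = W^{2} + 6 = 6 + W^{2}$)
$n{\left(M \right)} = 8 + \sqrt{-1 + M^{2}}$ ($n{\left(M \right)} = 8 + \sqrt{-7 + \left(6 + M^{2}\right)} = 8 + \sqrt{-1 + M^{2}}$)
$\frac{n{\left(-15 \right)} - 209}{y{\left(-3,12 - 12 \right)} + 432} = \frac{\left(8 + \sqrt{-1 + \left(-15\right)^{2}}\right) - 209}{-2 + 432} = \frac{\left(8 + \sqrt{-1 + 225}\right) - 209}{430} = \left(\left(8 + \sqrt{224}\right) - 209\right) \frac{1}{430} = \left(\left(8 + 4 \sqrt{14}\right) - 209\right) \frac{1}{430} = \left(-201 + 4 \sqrt{14}\right) \frac{1}{430} = - \frac{201}{430} + \frac{2 \sqrt{14}}{215}$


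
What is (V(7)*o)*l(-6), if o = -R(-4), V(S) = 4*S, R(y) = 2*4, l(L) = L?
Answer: 1344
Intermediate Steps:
R(y) = 8
o = -8 (o = -1*8 = -8)
(V(7)*o)*l(-6) = ((4*7)*(-8))*(-6) = (28*(-8))*(-6) = -224*(-6) = 1344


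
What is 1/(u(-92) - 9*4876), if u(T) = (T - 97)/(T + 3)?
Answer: -89/3905487 ≈ -2.2788e-5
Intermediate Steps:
u(T) = (-97 + T)/(3 + T)
1/(u(-92) - 9*4876) = 1/((-97 - 92)/(3 - 92) - 9*4876) = 1/(-189/(-89) - 43884) = 1/(-1/89*(-189) - 43884) = 1/(189/89 - 43884) = 1/(-3905487/89) = -89/3905487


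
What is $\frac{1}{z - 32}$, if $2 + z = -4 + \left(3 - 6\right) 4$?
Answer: $- \frac{1}{50} \approx -0.02$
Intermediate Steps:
$z = -18$ ($z = -2 + \left(-4 + \left(3 - 6\right) 4\right) = -2 - 16 = -18$)
$\frac{1}{z - 32} = \frac{1}{-18 - 32} = \frac{1}{-50} = - \frac{1}{50}$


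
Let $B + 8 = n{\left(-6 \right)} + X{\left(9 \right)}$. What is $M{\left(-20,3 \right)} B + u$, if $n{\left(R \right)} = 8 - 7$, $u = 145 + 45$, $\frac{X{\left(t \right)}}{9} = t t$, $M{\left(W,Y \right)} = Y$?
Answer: $2356$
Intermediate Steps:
$X{\left(t \right)} = 9 t^{2}$ ($X{\left(t \right)} = 9 t t = 9 t^{2}$)
$u = 190$
$n{\left(R \right)} = 1$ ($n{\left(R \right)} = 8 - 7 = 1$)
$B = 722$ ($B = -8 + \left(1 + 9 \cdot 9^{2}\right) = -8 + \left(1 + 9 \cdot 81\right) = -8 + \left(1 + 729\right) = -8 + 730 = 722$)
$M{\left(-20,3 \right)} B + u = 3 \cdot 722 + 190 = 2166 + 190 = 2356$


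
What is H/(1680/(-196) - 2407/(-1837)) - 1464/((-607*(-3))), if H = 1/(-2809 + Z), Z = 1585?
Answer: -55763813339/69371665128 ≈ -0.80384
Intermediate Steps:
H = -1/1224 (H = 1/(-2809 + 1585) = 1/(-1224) = -1/1224 ≈ -0.00081699)
H/(1680/(-196) - 2407/(-1837)) - 1464/((-607*(-3))) = -1/(1224*(1680/(-196) - 2407/(-1837))) - 1464/((-607*(-3))) = -1/(1224*(1680*(-1/196) - 2407*(-1/1837))) - 1464/1821 = -1/(1224*(-60/7 + 2407/1837)) - 1464*1/1821 = -1/(1224*(-93371/12859)) - 488/607 = -1/1224*(-12859/93371) - 488/607 = 12859/114286104 - 488/607 = -55763813339/69371665128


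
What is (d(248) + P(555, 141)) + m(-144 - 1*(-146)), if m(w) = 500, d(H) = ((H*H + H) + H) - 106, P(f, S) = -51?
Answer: 62343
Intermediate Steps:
d(H) = -106 + H² + 2*H (d(H) = ((H² + H) + H) - 106 = ((H + H²) + H) - 106 = (H² + 2*H) - 106 = -106 + H² + 2*H)
(d(248) + P(555, 141)) + m(-144 - 1*(-146)) = ((-106 + 248² + 2*248) - 51) + 500 = ((-106 + 61504 + 496) - 51) + 500 = (61894 - 51) + 500 = 61843 + 500 = 62343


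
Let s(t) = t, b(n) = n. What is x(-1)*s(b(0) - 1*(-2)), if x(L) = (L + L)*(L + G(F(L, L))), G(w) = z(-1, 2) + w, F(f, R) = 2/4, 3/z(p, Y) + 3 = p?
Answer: 5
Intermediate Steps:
z(p, Y) = 3/(-3 + p)
F(f, R) = 1/2 (F(f, R) = 2*(1/4) = 1/2)
G(w) = -3/4 + w (G(w) = 3/(-3 - 1) + w = 3/(-4) + w = 3*(-1/4) + w = -3/4 + w)
x(L) = 2*L*(-1/4 + L) (x(L) = (L + L)*(L + (-3/4 + 1/2)) = (2*L)*(L - 1/4) = (2*L)*(-1/4 + L) = 2*L*(-1/4 + L))
x(-1)*s(b(0) - 1*(-2)) = ((1/2)*(-1)*(-1 + 4*(-1)))*(0 - 1*(-2)) = ((1/2)*(-1)*(-1 - 4))*(0 + 2) = ((1/2)*(-1)*(-5))*2 = (5/2)*2 = 5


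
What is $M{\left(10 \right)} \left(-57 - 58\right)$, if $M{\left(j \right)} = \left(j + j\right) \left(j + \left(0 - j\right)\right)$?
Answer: $0$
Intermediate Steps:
$M{\left(j \right)} = 0$ ($M{\left(j \right)} = 2 j \left(j - j\right) = 2 j 0 = 0$)
$M{\left(10 \right)} \left(-57 - 58\right) = 0 \left(-57 - 58\right) = 0 \left(-115\right) = 0$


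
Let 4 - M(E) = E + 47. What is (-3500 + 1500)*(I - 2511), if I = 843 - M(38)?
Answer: 3174000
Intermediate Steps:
M(E) = -43 - E (M(E) = 4 - (E + 47) = 4 - (47 + E) = 4 + (-47 - E) = -43 - E)
I = 924 (I = 843 - (-43 - 1*38) = 843 - (-43 - 38) = 843 - 1*(-81) = 843 + 81 = 924)
(-3500 + 1500)*(I - 2511) = (-3500 + 1500)*(924 - 2511) = -2000*(-1587) = 3174000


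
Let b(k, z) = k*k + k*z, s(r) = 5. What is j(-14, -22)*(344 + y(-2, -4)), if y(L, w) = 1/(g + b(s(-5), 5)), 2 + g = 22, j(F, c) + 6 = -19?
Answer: -120405/14 ≈ -8600.4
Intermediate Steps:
b(k, z) = k² + k*z
j(F, c) = -25 (j(F, c) = -6 - 19 = -25)
g = 20 (g = -2 + 22 = 20)
y(L, w) = 1/70 (y(L, w) = 1/(20 + 5*(5 + 5)) = 1/(20 + 5*10) = 1/(20 + 50) = 1/70)
j(-14, -22)*(344 + y(-2, -4)) = -25*(344 + 1/70) = -25*24081/70 = -120405/14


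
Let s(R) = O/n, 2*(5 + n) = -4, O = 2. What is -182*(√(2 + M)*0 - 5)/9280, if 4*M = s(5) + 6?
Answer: 91/928 ≈ 0.098060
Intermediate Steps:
n = -7 (n = -5 + (½)*(-4) = -5 - 2 = -7)
s(R) = -2/7 (s(R) = 2/(-7) = 2*(-⅐) = -2/7)
M = 10/7 (M = (-2/7 + 6)/4 = (¼)*(40/7) = 10/7 ≈ 1.4286)
-182*(√(2 + M)*0 - 5)/9280 = -182*(√(2 + 10/7)*0 - 5)/9280 = -182*(√(24/7)*0 - 5)*(1/9280) = -182*((2*√42/7)*0 - 5)*(1/9280) = -182*(0 - 5)*(1/9280) = -182*(-5)*(1/9280) = 910*(1/9280) = 91/928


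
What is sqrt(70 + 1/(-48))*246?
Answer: 41*sqrt(10077)/2 ≈ 2057.9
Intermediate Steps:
sqrt(70 + 1/(-48))*246 = sqrt(70 - 1/48)*246 = sqrt(3359/48)*246 = (sqrt(10077)/12)*246 = 41*sqrt(10077)/2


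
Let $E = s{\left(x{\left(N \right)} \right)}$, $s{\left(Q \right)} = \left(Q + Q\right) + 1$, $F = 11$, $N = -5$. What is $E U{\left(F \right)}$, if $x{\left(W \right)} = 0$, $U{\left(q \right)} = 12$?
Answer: $12$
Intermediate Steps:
$s{\left(Q \right)} = 1 + 2 Q$ ($s{\left(Q \right)} = 2 Q + 1 = 1 + 2 Q$)
$E = 1$ ($E = 1 + 2 \cdot 0 = 1 + 0 = 1$)
$E U{\left(F \right)} = 1 \cdot 12 = 12$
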